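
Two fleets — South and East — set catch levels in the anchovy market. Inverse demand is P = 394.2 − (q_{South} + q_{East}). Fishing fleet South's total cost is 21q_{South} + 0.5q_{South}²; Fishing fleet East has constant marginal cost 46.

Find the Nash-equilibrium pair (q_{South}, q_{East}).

Fishing fleet South's profit: π = q_{South}(394.2 − (q_{South} + q_{East})) − 21q_{South} − 0.5q_{South}².
∂π/∂q_{South} = 373.2 − 3q_{South} − q_{East} = 0, so q_{South} = 124.4 − (1/3)q_{East}.
For East: ∂π/∂q_{East} = 348.2 − 2q_{East} − q_{South} = 0 ⇒ q_{East} = 174.1 − 0.5q_{South}.
Plugging q_{East} into South's best response: q_{South} = 124.4 − (1/3)(174.1 − 0.5q_{South}) ⇒ (5/6)q_{South} = 1991/30, so q_{South} = 79.64.
Then q_{East} = 174.1 − 0.5·79.64 = 134.28.

79.64, 134.28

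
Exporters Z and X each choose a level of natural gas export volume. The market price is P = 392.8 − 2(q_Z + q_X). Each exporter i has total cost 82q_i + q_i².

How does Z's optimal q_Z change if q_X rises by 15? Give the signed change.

-5

Exporter Z's profit: π = q_Z(392.8 − 2(q_Z + q_X)) − 82q_Z − q_Z².
∂π/∂q_Z = 310.8 − 6q_Z − 2q_X = 0, so q_Z = 51.8 − (1/3)q_X.
The reaction-function slope is −1/3, so a 15-unit rise in q_X moves q_Z by −1/3 × 15 = −5. Z's best response falls — the actions are strategic substitutes.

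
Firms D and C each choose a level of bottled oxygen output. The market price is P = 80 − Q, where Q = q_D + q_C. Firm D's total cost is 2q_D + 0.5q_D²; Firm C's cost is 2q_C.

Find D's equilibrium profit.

Firm D's profit: π = q_D(80 − (q_D + q_C)) − 2q_D − 0.5q_D².
∂π/∂q_D = 78 − 3q_D − q_C = 0, so q_D = 26 − (1/3)q_C.
For C: ∂π/∂q_C = 78 − 2q_C − q_D = 0 ⇒ q_C = 39 − 0.5q_D.
Plugging q_C into D's best response: q_D = 26 − (1/3)(39 − 0.5q_D) ⇒ (5/6)q_D = 13, so q_D = 15.6.
Then q_C = 39 − 0.5·15.6 = 31.2.
Price P = 80 − 46.8 = 33.2.
D's profit: (33.2 − 2)·15.6 − 0.5(15.6)² = 365.04.

365.04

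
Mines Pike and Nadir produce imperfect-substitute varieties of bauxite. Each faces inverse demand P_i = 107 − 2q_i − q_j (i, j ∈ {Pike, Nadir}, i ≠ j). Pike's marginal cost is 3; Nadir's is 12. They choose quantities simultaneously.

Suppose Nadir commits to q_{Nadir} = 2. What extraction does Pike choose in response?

25.5

Mine Pike's profit: π = q_{Pike}(107 − 2q_{Pike} − q_{Nadir}) − 3q_{Pike}.
∂π/∂q_{Pike} = 104 − 4q_{Pike} − q_{Nadir} = 0 ⇒ q_{Pike} = 26 − 0.25q_{Nadir}.
At q_{Nadir} = 2: q_{Pike} = 26 − 0.25·2 = 25.5.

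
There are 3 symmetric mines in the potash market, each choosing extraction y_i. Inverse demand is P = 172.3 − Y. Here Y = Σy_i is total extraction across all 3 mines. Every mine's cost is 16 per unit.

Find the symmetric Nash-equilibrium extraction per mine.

A representative mine's profit is π_i = y_i(172.3 − Y) − 16y_i, with Y = y_i + Σ_{j≠i} y_j.
First-order condition: 156.3 − 2y_i − Σ_{j≠i} y_j = 0.
With identical mines, set every y_j = y: then 156.3 − 2y − 2y = 0, i.e. y = 156.3/4 = 39.075.

39.075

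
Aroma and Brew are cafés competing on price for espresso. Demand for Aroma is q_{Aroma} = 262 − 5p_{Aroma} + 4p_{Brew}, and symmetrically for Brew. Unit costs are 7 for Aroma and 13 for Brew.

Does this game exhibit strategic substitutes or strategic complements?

strategic complements

Aroma's profit: π = (p_{Aroma} − 7)(262 − 5p_{Aroma} + 4p_{Brew}).
∂π/∂p_{Aroma} = 297 − 10p_{Aroma} + 4p_{Brew} = 0 ⇒ p_{Aroma} = 29.7 + 0.4p_{Brew}.
The best-response slope dp_{Aroma}/dp_{Brew} = 0.4 > 0: the reaction function is upward-sloping, so the choices are strategic complements.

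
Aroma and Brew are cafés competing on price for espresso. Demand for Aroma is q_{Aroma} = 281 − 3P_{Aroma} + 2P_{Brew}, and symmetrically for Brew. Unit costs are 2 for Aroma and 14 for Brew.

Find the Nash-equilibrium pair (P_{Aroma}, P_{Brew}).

74, 78.5

Aroma's profit: π = (P_{Aroma} − 2)(281 − 3P_{Aroma} + 2P_{Brew}).
∂π/∂P_{Aroma} = 287 − 6P_{Aroma} + 2P_{Brew} = 0 ⇒ P_{Aroma} = 287/6 + (1/3)P_{Brew}.
Similarly P_{Brew} = 323/6 + (1/3)P_{Aroma}.
Substituting the second reaction function into the first: P_{Aroma} = 287/6 + (1/3)(323/6 + (1/3)P_{Aroma}), which gives (8/9)P_{Aroma} = 592/9 ⇒ P_{Aroma} = 74.
Then P_{Brew} = 323/6 + (1/3)·74 = 78.5.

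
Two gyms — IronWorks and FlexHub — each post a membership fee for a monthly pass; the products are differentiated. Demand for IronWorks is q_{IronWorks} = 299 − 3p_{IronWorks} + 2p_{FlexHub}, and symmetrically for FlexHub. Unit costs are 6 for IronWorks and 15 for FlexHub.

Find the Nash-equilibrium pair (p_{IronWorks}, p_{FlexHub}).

IronWorks's profit: π = (p_{IronWorks} − 6)(299 − 3p_{IronWorks} + 2p_{FlexHub}).
∂π/∂p_{IronWorks} = 317 − 6p_{IronWorks} + 2p_{FlexHub} = 0 ⇒ p_{IronWorks} = 317/6 + (1/3)p_{FlexHub}.
Similarly p_{FlexHub} = 172/3 + (1/3)p_{IronWorks}.
Plugging p_{FlexHub} into IronWorks's best response: p_{IronWorks} = 317/6 + (1/3)(172/3 + (1/3)p_{IronWorks}) ⇒ (8/9)p_{IronWorks} = 1295/18, so p_{IronWorks} = 80.9375.
Then p_{FlexHub} = 172/3 + (1/3)·80.9375 = 84.3125.

80.9375, 84.3125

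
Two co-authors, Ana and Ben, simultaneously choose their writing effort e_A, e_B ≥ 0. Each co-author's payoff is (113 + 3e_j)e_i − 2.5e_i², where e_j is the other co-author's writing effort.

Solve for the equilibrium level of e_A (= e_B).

56.5

Ana's payoff is (113 + 3e_B)e_A − 2.5e_A².
∂π/∂e_A = 113 + 3e_B − 5e_A = 0, so e_A = 22.6 + 0.6e_B.
The game is symmetric, so in equilibrium e_B = e_A: the reaction function gives 0.4e_A = 22.6, hence e_A = 56.5.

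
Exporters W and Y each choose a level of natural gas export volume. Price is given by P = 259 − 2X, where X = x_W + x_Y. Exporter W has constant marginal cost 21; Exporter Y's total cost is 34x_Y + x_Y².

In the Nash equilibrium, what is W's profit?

4782.42

Exporter W's profit: π = x_W(259 − 2(x_W + x_Y)) − 21x_W.
∂π/∂x_W = 238 − 4x_W − 2x_Y = 0, so x_W = 59.5 − 0.5x_Y.
For Y: ∂π/∂x_Y = 225 − 6x_Y − 2x_W = 0 ⇒ x_Y = 37.5 − (1/3)x_W.
Solving the two reaction functions simultaneously: (1 − (−0.5)(−1/3))x_W = 59.5 − 0.5·37.5, so (5/6)x_W = 40.75 and x_W = 48.9.
Then x_Y = 37.5 − (1/3)·48.9 = 21.2.
Price P = 259 − 2·70.1 = 118.8.
W's profit: (118.8 − 21)·48.9 = 4782.42.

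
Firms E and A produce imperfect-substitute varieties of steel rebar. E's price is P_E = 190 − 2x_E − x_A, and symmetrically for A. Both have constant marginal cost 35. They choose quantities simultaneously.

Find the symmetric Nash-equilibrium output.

31

Firm E's profit: π = x_E(190 − 2x_E − x_A) − 35x_E.
∂π/∂x_E = 155 − 4x_E − x_A = 0 ⇒ x_E = 38.75 − 0.25x_A.
Setting x_E = x_A in the reaction function: x_E = 38.75 − 0.25x_E, so x_E = 38.75 / 1.25 = 31.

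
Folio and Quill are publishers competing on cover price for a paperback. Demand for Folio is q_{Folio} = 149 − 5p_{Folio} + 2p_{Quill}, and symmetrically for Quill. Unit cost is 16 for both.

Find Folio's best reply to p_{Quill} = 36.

30.1

Folio's profit: π = (p_{Folio} − 16)(149 − 5p_{Folio} + 2p_{Quill}).
∂π/∂p_{Folio} = 229 − 10p_{Folio} + 2p_{Quill} = 0 ⇒ p_{Folio} = 22.9 + 0.2p_{Quill}.
At p_{Quill} = 36: p_{Folio} = 22.9 + 0.2·36 = 30.1.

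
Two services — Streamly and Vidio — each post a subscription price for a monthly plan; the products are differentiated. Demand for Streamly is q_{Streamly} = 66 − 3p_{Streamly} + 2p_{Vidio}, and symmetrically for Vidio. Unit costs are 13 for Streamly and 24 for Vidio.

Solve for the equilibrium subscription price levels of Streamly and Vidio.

Streamly's profit: π = (p_{Streamly} − 13)(66 − 3p_{Streamly} + 2p_{Vidio}).
∂π/∂p_{Streamly} = 105 − 6p_{Streamly} + 2p_{Vidio} = 0 ⇒ p_{Streamly} = 17.5 + (1/3)p_{Vidio}.
Similarly p_{Vidio} = 23 + (1/3)p_{Streamly}.
Plugging p_{Vidio} into Streamly's best response: p_{Streamly} = 17.5 + (1/3)(23 + (1/3)p_{Streamly}) ⇒ (8/9)p_{Streamly} = 151/6, so p_{Streamly} = 28.3125.
Then p_{Vidio} = 23 + (1/3)·28.3125 = 32.4375.

28.3125, 32.4375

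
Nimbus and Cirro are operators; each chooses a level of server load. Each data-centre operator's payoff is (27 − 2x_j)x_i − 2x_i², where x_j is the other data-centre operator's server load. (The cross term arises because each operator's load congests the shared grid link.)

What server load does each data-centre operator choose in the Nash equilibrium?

4.5

Nimbus's payoff is (27 − 2x_C)x_N − 2x_N².
∂π/∂x_N = 27 − 2x_C − 4x_N = 0, so x_N = 6.75 − 0.5x_C.
The game is symmetric, so in equilibrium x_C = x_N: the reaction function gives 1.5x_N = 6.75, hence x_N = 4.5.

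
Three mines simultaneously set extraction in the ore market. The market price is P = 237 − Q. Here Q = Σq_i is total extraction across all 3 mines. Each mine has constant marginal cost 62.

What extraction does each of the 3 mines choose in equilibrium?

43.75

A representative mine's profit is π_i = q_i(237 − Q) − 62q_i, with Q = q_i + Σ_{j≠i} q_j.
First-order condition: 175 − 2q_i − Σ_{j≠i} q_j = 0.
With identical mines, set every q_j = q: then 175 − 2q − 2q = 0, i.e. q = 175/4 = 43.75.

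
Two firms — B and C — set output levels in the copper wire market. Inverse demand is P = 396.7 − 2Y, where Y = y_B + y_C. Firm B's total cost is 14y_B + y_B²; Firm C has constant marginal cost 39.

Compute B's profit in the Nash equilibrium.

4986.5787

Firm B's profit: π = y_B(396.7 − 2(y_B + y_C)) − 14y_B − y_B².
∂π/∂y_B = 382.7 − 6y_B − 2y_C = 0, so y_B = 3827/60 − (1/3)y_C.
For C: ∂π/∂y_C = 357.7 − 4y_C − 2y_B = 0 ⇒ y_C = 89.425 − 0.5y_B.
Solving the two reaction functions simultaneously: (1 − (−1/3)(−0.5))y_B = 3827/60 − (1/3)·89.425, so (5/6)y_B = 33.975 and y_B = 40.77.
Then y_C = 89.425 − 0.5·40.77 = 69.04.
Price P = 396.7 − 2·109.81 = 177.08.
B's profit: (177.08 − 14)·40.77 − (40.77)² = 4986.5787.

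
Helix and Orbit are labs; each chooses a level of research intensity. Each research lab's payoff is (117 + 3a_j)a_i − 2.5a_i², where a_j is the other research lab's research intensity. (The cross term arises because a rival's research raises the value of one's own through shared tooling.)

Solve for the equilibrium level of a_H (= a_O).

Helix's payoff is (117 + 3a_O)a_H − 2.5a_H².
∂π/∂a_H = 117 + 3a_O − 5a_H = 0, so a_H = 23.4 + 0.6a_O.
By symmetry a_O = a_H; substituting into the reaction function, 0.4a_H = 23.4 and a_H = 58.5.

58.5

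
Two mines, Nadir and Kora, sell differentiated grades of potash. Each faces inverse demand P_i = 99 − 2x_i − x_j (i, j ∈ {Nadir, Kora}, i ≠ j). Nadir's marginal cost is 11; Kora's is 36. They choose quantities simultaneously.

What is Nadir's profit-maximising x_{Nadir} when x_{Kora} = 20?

Mine Nadir's profit: π = x_{Nadir}(99 − 2x_{Nadir} − x_{Kora}) − 11x_{Nadir}.
∂π/∂x_{Nadir} = 88 − 4x_{Nadir} − x_{Kora} = 0 ⇒ x_{Nadir} = 22 − 0.25x_{Kora}.
At x_{Kora} = 20: x_{Nadir} = 22 − 0.25·20 = 17.

17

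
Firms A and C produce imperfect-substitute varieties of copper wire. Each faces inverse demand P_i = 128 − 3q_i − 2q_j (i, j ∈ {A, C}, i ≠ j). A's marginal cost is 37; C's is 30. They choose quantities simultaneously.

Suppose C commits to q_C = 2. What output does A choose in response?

14.5

Firm A's profit: π = q_A(128 − 3q_A − 2q_C) − 37q_A.
∂π/∂q_A = 91 − 6q_A − 2q_C = 0 ⇒ q_A = 91/6 − (1/3)q_C.
At q_C = 2: q_A = 91/6 − (1/3)·2 = 14.5.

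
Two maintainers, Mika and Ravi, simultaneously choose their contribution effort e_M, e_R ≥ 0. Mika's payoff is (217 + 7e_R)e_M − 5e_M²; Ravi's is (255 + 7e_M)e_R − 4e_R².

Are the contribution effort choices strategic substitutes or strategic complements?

strategic complements

Expanding Mika's payoff: 217e_M + 7e_Re_M − 5e_M².
∂π/∂e_M = 217 + 7e_R − 10e_M = 0, so e_M = 21.7 + 0.7e_R.
The best-response slope de_M/de_R = 0.7 > 0: the reaction function is upward-sloping, so the choices are strategic complements.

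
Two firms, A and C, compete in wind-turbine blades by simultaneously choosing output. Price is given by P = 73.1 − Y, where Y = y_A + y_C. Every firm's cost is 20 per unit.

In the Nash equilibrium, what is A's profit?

Firm A's profit: π = y_A(73.1 − (y_A + y_C)) − 20y_A.
∂π/∂y_A = 53.1 − 2y_A − y_C = 0, so y_A = 26.55 − 0.5y_C.
Setting y_A = y_C in the reaction function: y_A = 26.55 − 0.5y_A, so y_A = 26.55 / 1.5 = 17.7.
Price P = 73.1 − 35.4 = 37.7.
A's profit: (37.7 − 20)·17.7 = 313.29.

313.29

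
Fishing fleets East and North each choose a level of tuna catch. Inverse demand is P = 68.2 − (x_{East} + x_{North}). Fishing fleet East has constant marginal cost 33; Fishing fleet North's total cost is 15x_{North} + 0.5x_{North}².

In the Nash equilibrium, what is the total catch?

24.72

Fishing fleet East's profit: π = x_{East}(68.2 − (x_{East} + x_{North})) − 33x_{East}.
∂π/∂x_{East} = 35.2 − 2x_{East} − x_{North} = 0, so x_{East} = 17.6 − 0.5x_{North}.
For North: ∂π/∂x_{North} = 53.2 − 3x_{North} − x_{East} = 0 ⇒ x_{North} = 266/15 − (1/3)x_{East}.
Plugging x_{North} into East's best response: x_{East} = 17.6 − 0.5(266/15 − (1/3)x_{East}) ⇒ (5/6)x_{East} = 131/15, so x_{East} = 10.48.
Then x_{North} = 266/15 − (1/3)·10.48 = 14.24.
Total catch: 10.48 + 14.24 = 24.72.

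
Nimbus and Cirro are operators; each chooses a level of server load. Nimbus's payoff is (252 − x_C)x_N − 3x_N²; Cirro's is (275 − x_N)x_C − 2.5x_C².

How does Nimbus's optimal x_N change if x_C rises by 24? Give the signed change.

-4

Expanding Nimbus's payoff: 252x_N − x_Cx_N − 3x_N².
∂π/∂x_N = 252 − x_C − 6x_N = 0, so x_N = 42 − (1/6)x_C.
The reaction-function slope is −1/6, so a 24-unit rise in x_C moves x_N by −1/6 × 24 = −4. Nimbus's best response falls — the actions are strategic substitutes.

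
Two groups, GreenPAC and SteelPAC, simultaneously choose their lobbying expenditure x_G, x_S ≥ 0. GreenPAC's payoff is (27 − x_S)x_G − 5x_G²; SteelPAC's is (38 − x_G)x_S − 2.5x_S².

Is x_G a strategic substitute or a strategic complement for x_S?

strategic substitutes

Expanding GreenPAC's payoff: 27x_G − x_Sx_G − 5x_G².
∂π/∂x_G = 27 − x_S − 10x_G = 0, so x_G = 2.7 − 0.1x_S.
The best-response slope dx_G/dx_S = −0.1 < 0: the reaction function is downward-sloping, so the choices are strategic substitutes.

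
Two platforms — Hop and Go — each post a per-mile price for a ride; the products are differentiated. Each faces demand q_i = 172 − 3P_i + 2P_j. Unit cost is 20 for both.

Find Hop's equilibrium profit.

Hop's profit: π = (P_{Hop} − 20)(172 − 3P_{Hop} + 2P_{Go}).
∂π/∂P_{Hop} = 232 − 6P_{Hop} + 2P_{Go} = 0 ⇒ P_{Hop} = 116/3 + (1/3)P_{Go}.
Setting P_{Hop} = P_{Go} in the reaction function: P_{Hop} = 116/3 + (1/3)P_{Hop}, so P_{Hop} = (116/3) / (2/3) = 58.
q_{Hop} = 172 − 3·58 + 2·58 = 114.
Profit = (58 − 20)·114 = 4332.

4332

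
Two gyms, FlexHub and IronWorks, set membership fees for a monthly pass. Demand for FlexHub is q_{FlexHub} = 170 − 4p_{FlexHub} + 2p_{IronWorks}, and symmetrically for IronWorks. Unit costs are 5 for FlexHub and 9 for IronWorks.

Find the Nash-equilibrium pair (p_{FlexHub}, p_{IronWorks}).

FlexHub's profit: π = (p_{FlexHub} − 5)(170 − 4p_{FlexHub} + 2p_{IronWorks}).
∂π/∂p_{FlexHub} = 190 − 8p_{FlexHub} + 2p_{IronWorks} = 0 ⇒ p_{FlexHub} = 23.75 + 0.25p_{IronWorks}.
Similarly p_{IronWorks} = 25.75 + 0.25p_{FlexHub}.
Plugging p_{IronWorks} into FlexHub's best response: p_{FlexHub} = 23.75 + 0.25(25.75 + 0.25p_{FlexHub}) ⇒ 0.9375p_{FlexHub} = 30.1875, so p_{FlexHub} = 32.2.
Then p_{IronWorks} = 25.75 + 0.25·32.2 = 33.8.

32.2, 33.8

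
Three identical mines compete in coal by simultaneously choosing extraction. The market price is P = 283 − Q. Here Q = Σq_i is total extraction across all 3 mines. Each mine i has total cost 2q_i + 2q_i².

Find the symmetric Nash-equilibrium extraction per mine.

A representative mine's profit is π_i = q_i(283 − Q) − 2q_i − 2q_i², with Q = q_i + Σ_{j≠i} q_j.
First-order condition: 281 − 6q_i − Σ_{j≠i} q_j = 0.
In a symmetric equilibrium every mine chooses the same q, so Σ_{j≠i} q_j = 2q. The condition becomes 281 − 8q = 0, giving q = 281/8 = 35.125.

35.125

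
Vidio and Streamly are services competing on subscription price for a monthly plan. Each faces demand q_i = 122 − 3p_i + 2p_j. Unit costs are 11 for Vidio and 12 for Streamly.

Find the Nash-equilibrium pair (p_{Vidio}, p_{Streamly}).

38.9375, 39.3125

Vidio's profit: π = (p_{Vidio} − 11)(122 − 3p_{Vidio} + 2p_{Streamly}).
∂π/∂p_{Vidio} = 155 − 6p_{Vidio} + 2p_{Streamly} = 0 ⇒ p_{Vidio} = 155/6 + (1/3)p_{Streamly}.
Similarly p_{Streamly} = 79/3 + (1/3)p_{Vidio}.
Solving the two reaction functions simultaneously: (1 − (1/3)(1/3))p_{Vidio} = 155/6 + (1/3)·(79/3), so (8/9)p_{Vidio} = 623/18 and p_{Vidio} = 38.9375.
Then p_{Streamly} = 79/3 + (1/3)·38.9375 = 39.3125.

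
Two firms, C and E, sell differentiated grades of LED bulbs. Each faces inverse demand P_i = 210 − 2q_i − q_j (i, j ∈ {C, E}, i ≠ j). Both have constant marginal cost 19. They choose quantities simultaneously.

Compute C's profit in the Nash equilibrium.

Firm C's profit: π = q_C(210 − 2q_C − q_E) − 19q_C.
∂π/∂q_C = 191 − 4q_C − q_E = 0 ⇒ q_C = 47.75 − 0.25q_E.
By symmetry q_E = q_C; substituting into the reaction function, 1.25q_C = 47.75 and q_C = 38.2.
P_C = 210 − 2·38.2 − 38.2 = 95.4.
Profit = (95.4 − 19)·38.2 = 2918.48.

2918.48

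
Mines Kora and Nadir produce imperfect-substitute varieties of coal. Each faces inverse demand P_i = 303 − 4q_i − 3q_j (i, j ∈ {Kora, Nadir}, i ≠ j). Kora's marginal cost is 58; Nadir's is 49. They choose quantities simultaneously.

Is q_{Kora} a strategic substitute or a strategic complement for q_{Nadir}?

Mine Kora's profit: π = q_{Kora}(303 − 4q_{Kora} − 3q_{Nadir}) − 58q_{Kora}.
∂π/∂q_{Kora} = 245 − 8q_{Kora} − 3q_{Nadir} = 0 ⇒ q_{Kora} = 30.625 − 0.375q_{Nadir}.
The best-response slope dq_{Kora}/dq_{Nadir} = −0.375 < 0: the reaction function is downward-sloping, so the choices are strategic substitutes.

strategic substitutes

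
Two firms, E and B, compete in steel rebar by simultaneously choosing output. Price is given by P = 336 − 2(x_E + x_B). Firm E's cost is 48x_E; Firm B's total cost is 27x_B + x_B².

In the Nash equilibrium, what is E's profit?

Firm E's profit: π = x_E(336 − 2(x_E + x_B)) − 48x_E.
∂π/∂x_E = 288 − 4x_E − 2x_B = 0, so x_E = 72 − 0.5x_B.
For B: ∂π/∂x_B = 309 − 6x_B − 2x_E = 0 ⇒ x_B = 51.5 − (1/3)x_E.
Solving the two reaction functions simultaneously: (1 − (−0.5)(−1/3))x_E = 72 − 0.5·51.5, so (5/6)x_E = 46.25 and x_E = 55.5.
Then x_B = 51.5 − (1/3)·55.5 = 33.
Price P = 336 − 2·88.5 = 159.
E's profit: (159 − 48)·55.5 = 6160.5.

6160.5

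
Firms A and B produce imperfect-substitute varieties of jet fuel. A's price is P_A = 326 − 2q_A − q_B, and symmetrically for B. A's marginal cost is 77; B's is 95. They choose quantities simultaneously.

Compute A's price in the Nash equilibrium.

Firm A's profit: π = q_A(326 − 2q_A − q_B) − 77q_A.
∂π/∂q_A = 249 − 4q_A − q_B = 0 ⇒ q_A = 62.25 − 0.25q_B.
Similarly q_B = 57.75 − 0.25q_A.
Solving the two reaction functions simultaneously: (1 − (−0.25)(−0.25))q_A = 62.25 − 0.25·57.75, so 0.9375q_A = 47.8125 and q_A = 51.
Then q_B = 57.75 − 0.25·51 = 45.
P_A = 326 − 2·51 − 45 = 179.

179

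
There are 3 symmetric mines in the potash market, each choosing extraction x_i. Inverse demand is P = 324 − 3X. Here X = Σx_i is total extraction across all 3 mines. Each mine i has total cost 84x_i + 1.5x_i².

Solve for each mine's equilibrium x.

A representative mine's profit is π_i = x_i(324 − 3X) − 84x_i − 1.5x_i², with X = x_i + Σ_{j≠i} x_j.
First-order condition: 240 − 9x_i − 3Σ_{j≠i} x_j = 0.
Imposing symmetry (x_j = x for all j) turns Σ_{j≠i} x_j into 2x, so 240 = 15x and x = 16.

16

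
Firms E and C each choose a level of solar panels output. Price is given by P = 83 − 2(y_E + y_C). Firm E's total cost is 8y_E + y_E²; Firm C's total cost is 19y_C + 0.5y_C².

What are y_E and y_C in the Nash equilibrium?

9.5, 9

Firm E's profit: π = y_E(83 − 2(y_E + y_C)) − 8y_E − y_E².
∂π/∂y_E = 75 − 6y_E − 2y_C = 0, so y_E = 12.5 − (1/3)y_C.
For C: ∂π/∂y_C = 64 − 5y_C − 2y_E = 0 ⇒ y_C = 12.8 − 0.4y_E.
Solving the two reaction functions simultaneously: (1 − (−1/3)(−0.4))y_E = 12.5 − (1/3)·12.8, so (13/15)y_E = 247/30 and y_E = 9.5.
Then y_C = 12.8 − 0.4·9.5 = 9.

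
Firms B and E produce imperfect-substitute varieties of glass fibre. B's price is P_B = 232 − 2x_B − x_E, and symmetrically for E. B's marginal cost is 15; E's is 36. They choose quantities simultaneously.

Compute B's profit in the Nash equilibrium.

Firm B's profit: π = x_B(232 − 2x_B − x_E) − 15x_B.
∂π/∂x_B = 217 − 4x_B − x_E = 0 ⇒ x_B = 54.25 − 0.25x_E.
Similarly x_E = 49 − 0.25x_B.
Plugging x_E into B's best response: x_B = 54.25 − 0.25(49 − 0.25x_B) ⇒ 0.9375x_B = 42, so x_B = 44.8.
Then x_E = 49 − 0.25·44.8 = 37.8.
P_B = 232 − 2·44.8 − 37.8 = 104.6.
Profit = (104.6 − 15)·44.8 = 4014.08.

4014.08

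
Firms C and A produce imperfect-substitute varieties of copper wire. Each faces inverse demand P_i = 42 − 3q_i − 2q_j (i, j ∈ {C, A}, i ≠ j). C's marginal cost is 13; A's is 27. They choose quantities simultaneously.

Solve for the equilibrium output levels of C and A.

Firm C's profit: π = q_C(42 − 3q_C − 2q_A) − 13q_C.
∂π/∂q_C = 29 − 6q_C − 2q_A = 0 ⇒ q_C = 29/6 − (1/3)q_A.
Similarly q_A = 2.5 − (1/3)q_C.
Plugging q_A into C's best response: q_C = 29/6 − (1/3)(2.5 − (1/3)q_C) ⇒ (8/9)q_C = 4, so q_C = 4.5.
Then q_A = 2.5 − (1/3)·4.5 = 1.

4.5, 1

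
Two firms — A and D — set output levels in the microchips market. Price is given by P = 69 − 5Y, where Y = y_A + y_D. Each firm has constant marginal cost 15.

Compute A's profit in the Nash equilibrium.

64.8

Firm A's profit: π = y_A(69 − 5(y_A + y_D)) − 15y_A.
∂π/∂y_A = 54 − 10y_A − 5y_D = 0, so y_A = 5.4 − 0.5y_D.
The game is symmetric, so in equilibrium y_D = y_A: the reaction function gives 1.5y_A = 5.4, hence y_A = 3.6.
Price P = 69 − 5·7.2 = 33.
A's profit: (33 − 15)·3.6 = 64.8.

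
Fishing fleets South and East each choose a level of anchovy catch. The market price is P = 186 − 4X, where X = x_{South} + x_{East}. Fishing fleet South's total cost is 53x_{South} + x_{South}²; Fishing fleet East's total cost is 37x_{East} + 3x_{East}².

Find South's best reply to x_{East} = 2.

Fishing fleet South's profit: π = x_{South}(186 − 4(x_{South} + x_{East})) − 53x_{South} − x_{South}².
∂π/∂x_{South} = 133 − 10x_{South} − 4x_{East} = 0, so x_{South} = 13.3 − 0.4x_{East}.
At x_{East} = 2: x_{South} = 13.3 − 0.4·2 = 12.5.

12.5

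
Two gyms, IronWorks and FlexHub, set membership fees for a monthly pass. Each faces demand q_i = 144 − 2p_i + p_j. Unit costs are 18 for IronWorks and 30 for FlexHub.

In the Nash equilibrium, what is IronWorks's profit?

IronWorks's profit: π = (p_{IronWorks} − 18)(144 − 2p_{IronWorks} + p_{FlexHub}).
∂π/∂p_{IronWorks} = 180 − 4p_{IronWorks} + p_{FlexHub} = 0 ⇒ p_{IronWorks} = 45 + 0.25p_{FlexHub}.
Similarly p_{FlexHub} = 51 + 0.25p_{IronWorks}.
Plugging p_{FlexHub} into IronWorks's best response: p_{IronWorks} = 45 + 0.25(51 + 0.25p_{IronWorks}) ⇒ 0.9375p_{IronWorks} = 57.75, so p_{IronWorks} = 61.6.
Then p_{FlexHub} = 51 + 0.25·61.6 = 66.4.
q_{IronWorks} = 144 − 2·61.6 + 66.4 = 87.2.
Profit = (61.6 − 18)·87.2 = 3801.92.

3801.92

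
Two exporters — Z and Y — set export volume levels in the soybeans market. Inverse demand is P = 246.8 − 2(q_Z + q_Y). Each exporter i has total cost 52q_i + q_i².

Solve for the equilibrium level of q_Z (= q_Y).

24.35

Exporter Z's profit: π = q_Z(246.8 − 2(q_Z + q_Y)) − 52q_Z − q_Z².
∂π/∂q_Z = 194.8 − 6q_Z − 2q_Y = 0, so q_Z = 487/15 − (1/3)q_Y.
Setting q_Z = q_Y in the reaction function: q_Z = 487/15 − (1/3)q_Z, so q_Z = (487/15) / (4/3) = 24.35.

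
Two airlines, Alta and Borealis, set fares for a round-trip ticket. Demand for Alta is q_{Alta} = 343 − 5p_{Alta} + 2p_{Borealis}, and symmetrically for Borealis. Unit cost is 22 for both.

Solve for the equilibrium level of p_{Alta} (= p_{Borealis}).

56.625

Alta's profit: π = (p_{Alta} − 22)(343 − 5p_{Alta} + 2p_{Borealis}).
∂π/∂p_{Alta} = 453 − 10p_{Alta} + 2p_{Borealis} = 0 ⇒ p_{Alta} = 45.3 + 0.2p_{Borealis}.
The game is symmetric, so in equilibrium p_{Borealis} = p_{Alta}: the reaction function gives 0.8p_{Alta} = 45.3, hence p_{Alta} = 56.625.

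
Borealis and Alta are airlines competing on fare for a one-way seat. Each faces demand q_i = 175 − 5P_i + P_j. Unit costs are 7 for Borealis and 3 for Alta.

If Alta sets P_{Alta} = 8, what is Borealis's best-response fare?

Borealis's profit: π = (P_{Borealis} − 7)(175 − 5P_{Borealis} + P_{Alta}).
∂π/∂P_{Borealis} = 210 − 10P_{Borealis} + P_{Alta} = 0 ⇒ P_{Borealis} = 21 + 0.1P_{Alta}.
At P_{Alta} = 8: P_{Borealis} = 21 + 0.1·8 = 21.8.

21.8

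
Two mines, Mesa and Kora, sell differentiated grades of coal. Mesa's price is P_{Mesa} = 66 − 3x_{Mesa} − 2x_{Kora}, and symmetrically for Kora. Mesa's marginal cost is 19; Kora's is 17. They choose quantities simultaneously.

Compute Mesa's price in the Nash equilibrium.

Mine Mesa's profit: π = x_{Mesa}(66 − 3x_{Mesa} − 2x_{Kora}) − 19x_{Mesa}.
∂π/∂x_{Mesa} = 47 − 6x_{Mesa} − 2x_{Kora} = 0 ⇒ x_{Mesa} = 47/6 − (1/3)x_{Kora}.
Similarly x_{Kora} = 49/6 − (1/3)x_{Mesa}.
Solving the two reaction functions simultaneously: (1 − (−1/3)(−1/3))x_{Mesa} = 47/6 − (1/3)·(49/6), so (8/9)x_{Mesa} = 46/9 and x_{Mesa} = 5.75.
Then x_{Kora} = 49/6 − (1/3)·5.75 = 6.25.
P_{Mesa} = 66 − 3·5.75 − 2·6.25 = 36.25.

36.25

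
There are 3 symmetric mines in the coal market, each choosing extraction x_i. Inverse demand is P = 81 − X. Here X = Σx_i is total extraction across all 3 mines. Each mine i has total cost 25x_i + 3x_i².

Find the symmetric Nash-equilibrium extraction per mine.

A representative mine's profit is π_i = x_i(81 − X) − 25x_i − 3x_i², with X = x_i + Σ_{j≠i} x_j.
First-order condition: 56 − 8x_i − Σ_{j≠i} x_j = 0.
In a symmetric equilibrium every mine chooses the same x, so Σ_{j≠i} x_j = 2x. The condition becomes 56 − 10x = 0, giving x = 56/10 = 5.6.

5.6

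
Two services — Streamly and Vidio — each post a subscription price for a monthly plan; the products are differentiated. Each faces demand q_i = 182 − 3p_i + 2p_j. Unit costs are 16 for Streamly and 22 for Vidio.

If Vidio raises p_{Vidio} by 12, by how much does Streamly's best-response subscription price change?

Streamly's profit: π = (p_{Streamly} − 16)(182 − 3p_{Streamly} + 2p_{Vidio}).
∂π/∂p_{Streamly} = 230 − 6p_{Streamly} + 2p_{Vidio} = 0 ⇒ p_{Streamly} = 115/3 + (1/3)p_{Vidio}.
The reaction-function slope is 1/3, so a 12-unit rise in p_{Vidio} moves p_{Streamly} by 1/3 × 12 = 4. Streamly's best response rises — the actions are strategic complements.

4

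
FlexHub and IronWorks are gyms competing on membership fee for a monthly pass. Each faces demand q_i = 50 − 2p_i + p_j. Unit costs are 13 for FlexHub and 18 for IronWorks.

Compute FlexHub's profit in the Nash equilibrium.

FlexHub's profit: π = (p_{FlexHub} − 13)(50 − 2p_{FlexHub} + p_{IronWorks}).
∂π/∂p_{FlexHub} = 76 − 4p_{FlexHub} + p_{IronWorks} = 0 ⇒ p_{FlexHub} = 19 + 0.25p_{IronWorks}.
Similarly p_{IronWorks} = 21.5 + 0.25p_{FlexHub}.
Solving the two reaction functions simultaneously: (1 − (0.25)(0.25))p_{FlexHub} = 19 + 0.25·21.5, so 0.9375p_{FlexHub} = 24.375 and p_{FlexHub} = 26.
Then p_{IronWorks} = 21.5 + 0.25·26 = 28.
q_{FlexHub} = 50 − 2·26 + 28 = 26.
Profit = (26 − 13)·26 = 338.

338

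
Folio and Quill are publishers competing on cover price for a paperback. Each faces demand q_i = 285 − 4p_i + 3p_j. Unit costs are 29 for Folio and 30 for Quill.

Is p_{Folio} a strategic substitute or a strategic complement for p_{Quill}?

strategic complements

Folio's profit: π = (p_{Folio} − 29)(285 − 4p_{Folio} + 3p_{Quill}).
∂π/∂p_{Folio} = 401 − 8p_{Folio} + 3p_{Quill} = 0 ⇒ p_{Folio} = 50.125 + 0.375p_{Quill}.
The best-response slope dp_{Folio}/dp_{Quill} = 0.375 > 0: the reaction function is upward-sloping, so the choices are strategic complements.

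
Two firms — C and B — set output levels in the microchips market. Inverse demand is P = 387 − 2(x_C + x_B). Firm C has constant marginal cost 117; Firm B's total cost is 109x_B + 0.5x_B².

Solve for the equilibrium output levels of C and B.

49.625, 35.75

Firm C's profit: π = x_C(387 − 2(x_C + x_B)) − 117x_C.
∂π/∂x_C = 270 − 4x_C − 2x_B = 0, so x_C = 67.5 − 0.5x_B.
For B: ∂π/∂x_B = 278 − 5x_B − 2x_C = 0 ⇒ x_B = 55.6 − 0.4x_C.
Solving the two reaction functions simultaneously: (1 − (−0.5)(−0.4))x_C = 67.5 − 0.5·55.6, so 0.8x_C = 39.7 and x_C = 49.625.
Then x_B = 55.6 − 0.4·49.625 = 35.75.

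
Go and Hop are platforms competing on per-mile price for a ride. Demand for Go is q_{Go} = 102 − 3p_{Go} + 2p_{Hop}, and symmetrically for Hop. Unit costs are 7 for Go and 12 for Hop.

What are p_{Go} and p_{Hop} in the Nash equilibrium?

Go's profit: π = (p_{Go} − 7)(102 − 3p_{Go} + 2p_{Hop}).
∂π/∂p_{Go} = 123 − 6p_{Go} + 2p_{Hop} = 0 ⇒ p_{Go} = 20.5 + (1/3)p_{Hop}.
Similarly p_{Hop} = 23 + (1/3)p_{Go}.
Solving the two reaction functions simultaneously: (1 − (1/3)(1/3))p_{Go} = 20.5 + (1/3)·23, so (8/9)p_{Go} = 169/6 and p_{Go} = 31.6875.
Then p_{Hop} = 23 + (1/3)·31.6875 = 33.5625.

31.6875, 33.5625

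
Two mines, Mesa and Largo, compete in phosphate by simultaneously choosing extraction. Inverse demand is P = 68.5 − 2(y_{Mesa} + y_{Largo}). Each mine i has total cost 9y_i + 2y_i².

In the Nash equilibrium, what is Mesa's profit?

141.61

Mine Mesa's profit: π = y_{Mesa}(68.5 − 2(y_{Mesa} + y_{Largo})) − 9y_{Mesa} − 2y_{Mesa}².
∂π/∂y_{Mesa} = 59.5 − 8y_{Mesa} − 2y_{Largo} = 0, so y_{Mesa} = 7.4375 − 0.25y_{Largo}.
By symmetry y_{Largo} = y_{Mesa}; substituting into the reaction function, 1.25y_{Mesa} = 7.4375 and y_{Mesa} = 5.95.
Price P = 68.5 − 2·11.9 = 44.7.
Mesa's profit: (44.7 − 9)·5.95 − 2(5.95)² = 141.61.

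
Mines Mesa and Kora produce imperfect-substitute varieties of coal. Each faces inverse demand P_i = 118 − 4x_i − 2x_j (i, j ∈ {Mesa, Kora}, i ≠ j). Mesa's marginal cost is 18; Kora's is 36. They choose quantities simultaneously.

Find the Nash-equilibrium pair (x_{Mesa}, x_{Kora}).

Mine Mesa's profit: π = x_{Mesa}(118 − 4x_{Mesa} − 2x_{Kora}) − 18x_{Mesa}.
∂π/∂x_{Mesa} = 100 − 8x_{Mesa} − 2x_{Kora} = 0 ⇒ x_{Mesa} = 12.5 − 0.25x_{Kora}.
Similarly x_{Kora} = 10.25 − 0.25x_{Mesa}.
Solving the two reaction functions simultaneously: (1 − (−0.25)(−0.25))x_{Mesa} = 12.5 − 0.25·10.25, so 0.9375x_{Mesa} = 9.9375 and x_{Mesa} = 10.6.
Then x_{Kora} = 10.25 − 0.25·10.6 = 7.6.

10.6, 7.6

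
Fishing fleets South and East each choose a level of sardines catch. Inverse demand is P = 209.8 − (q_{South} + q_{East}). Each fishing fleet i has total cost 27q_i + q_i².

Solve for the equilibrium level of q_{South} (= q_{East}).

Fishing fleet South's profit: π = q_{South}(209.8 − (q_{South} + q_{East})) − 27q_{South} − q_{South}².
∂π/∂q_{South} = 182.8 − 4q_{South} − q_{East} = 0, so q_{South} = 45.7 − 0.25q_{East}.
The game is symmetric, so in equilibrium q_{East} = q_{South}: the reaction function gives 1.25q_{South} = 45.7, hence q_{South} = 36.56.

36.56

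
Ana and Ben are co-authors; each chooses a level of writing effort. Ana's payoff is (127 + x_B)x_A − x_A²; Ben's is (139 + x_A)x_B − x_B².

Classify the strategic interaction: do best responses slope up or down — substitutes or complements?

strategic complements

Expanding Ana's payoff: 127x_A + x_Bx_A − x_A².
∂π/∂x_A = 127 + x_B − 2x_A = 0, so x_A = 63.5 + 0.5x_B.
The best-response slope dx_A/dx_B = 0.5 > 0: the reaction function is upward-sloping, so the choices are strategic complements.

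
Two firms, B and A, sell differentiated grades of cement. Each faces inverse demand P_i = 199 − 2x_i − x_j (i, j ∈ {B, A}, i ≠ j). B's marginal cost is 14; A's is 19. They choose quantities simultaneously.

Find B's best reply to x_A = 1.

46

Firm B's profit: π = x_B(199 − 2x_B − x_A) − 14x_B.
∂π/∂x_B = 185 − 4x_B − x_A = 0 ⇒ x_B = 46.25 − 0.25x_A.
At x_A = 1: x_B = 46.25 − 0.25·1 = 46.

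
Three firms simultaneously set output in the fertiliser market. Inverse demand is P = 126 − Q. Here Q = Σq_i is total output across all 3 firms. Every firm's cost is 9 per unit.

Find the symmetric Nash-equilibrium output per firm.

A representative firm's profit is π_i = q_i(126 − Q) − 9q_i, with Q = q_i + Σ_{j≠i} q_j.
First-order condition: 117 − 2q_i − Σ_{j≠i} q_j = 0.
With identical firms, set every q_j = q: then 117 − 2q − 2q = 0, i.e. q = 117/4 = 29.25.

29.25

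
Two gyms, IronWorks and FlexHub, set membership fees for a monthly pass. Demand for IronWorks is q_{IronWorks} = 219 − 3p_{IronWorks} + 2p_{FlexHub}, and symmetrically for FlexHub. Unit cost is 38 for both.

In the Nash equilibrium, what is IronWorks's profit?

IronWorks's profit: π = (p_{IronWorks} − 38)(219 − 3p_{IronWorks} + 2p_{FlexHub}).
∂π/∂p_{IronWorks} = 333 − 6p_{IronWorks} + 2p_{FlexHub} = 0 ⇒ p_{IronWorks} = 55.5 + (1/3)p_{FlexHub}.
The game is symmetric, so in equilibrium p_{FlexHub} = p_{IronWorks}: the reaction function gives (2/3)p_{IronWorks} = 55.5, hence p_{IronWorks} = 83.25.
q_{IronWorks} = 219 − 3·83.25 + 2·83.25 = 135.75.
Profit = (83.25 − 38)·135.75 = 6142.6875.

6142.6875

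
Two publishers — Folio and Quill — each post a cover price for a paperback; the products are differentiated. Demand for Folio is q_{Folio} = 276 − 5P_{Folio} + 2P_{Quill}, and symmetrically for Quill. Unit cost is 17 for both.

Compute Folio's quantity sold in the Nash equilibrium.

140.625

Folio's profit: π = (P_{Folio} − 17)(276 − 5P_{Folio} + 2P_{Quill}).
∂π/∂P_{Folio} = 361 − 10P_{Folio} + 2P_{Quill} = 0 ⇒ P_{Folio} = 36.1 + 0.2P_{Quill}.
Setting P_{Folio} = P_{Quill} in the reaction function: P_{Folio} = 36.1 + 0.2P_{Folio}, so P_{Folio} = 36.1 / 0.8 = 45.125.
q_{Folio} = 276 − 5·45.125 + 2·45.125 = 140.625.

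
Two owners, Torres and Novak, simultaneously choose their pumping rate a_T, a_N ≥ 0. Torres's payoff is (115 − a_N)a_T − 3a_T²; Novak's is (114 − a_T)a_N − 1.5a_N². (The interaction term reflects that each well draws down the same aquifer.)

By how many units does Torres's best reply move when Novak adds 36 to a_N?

Expanding Torres's payoff: 115a_T − a_Na_T − 3a_T².
∂π/∂a_T = 115 − a_N − 6a_T = 0, so a_T = 115/6 − (1/6)a_N.
The reaction-function slope is −1/6, so a 36-unit rise in a_N moves a_T by −1/6 × 36 = −6. Torres's best response falls — the actions are strategic substitutes.

-6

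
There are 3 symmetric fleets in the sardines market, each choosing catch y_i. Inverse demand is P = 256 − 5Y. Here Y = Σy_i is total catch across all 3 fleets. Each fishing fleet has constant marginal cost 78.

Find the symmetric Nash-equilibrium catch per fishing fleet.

A representative fishing fleet's profit is π_i = y_i(256 − 5Y) − 78y_i, with Y = y_i + Σ_{j≠i} y_j.
First-order condition: 178 − 10y_i − 5Σ_{j≠i} y_j = 0.
Imposing symmetry (y_j = y for all j) turns Σ_{j≠i} y_j into 2y, so 178 = 20y and y = 8.9.

8.9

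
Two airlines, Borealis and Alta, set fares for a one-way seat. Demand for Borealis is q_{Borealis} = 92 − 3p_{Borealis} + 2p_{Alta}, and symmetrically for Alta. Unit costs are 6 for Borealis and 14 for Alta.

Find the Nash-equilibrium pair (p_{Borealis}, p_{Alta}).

Borealis's profit: π = (p_{Borealis} − 6)(92 − 3p_{Borealis} + 2p_{Alta}).
∂π/∂p_{Borealis} = 110 − 6p_{Borealis} + 2p_{Alta} = 0 ⇒ p_{Borealis} = 55/3 + (1/3)p_{Alta}.
Similarly p_{Alta} = 67/3 + (1/3)p_{Borealis}.
Plugging p_{Alta} into Borealis's best response: p_{Borealis} = 55/3 + (1/3)(67/3 + (1/3)p_{Borealis}) ⇒ (8/9)p_{Borealis} = 232/9, so p_{Borealis} = 29.
Then p_{Alta} = 67/3 + (1/3)·29 = 32.

29, 32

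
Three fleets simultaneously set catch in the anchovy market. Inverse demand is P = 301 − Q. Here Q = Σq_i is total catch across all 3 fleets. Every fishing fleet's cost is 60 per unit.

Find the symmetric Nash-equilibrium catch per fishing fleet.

60.25

A representative fishing fleet's profit is π_i = q_i(301 − Q) − 60q_i, with Q = q_i + Σ_{j≠i} q_j.
First-order condition: 241 − 2q_i − Σ_{j≠i} q_j = 0.
Imposing symmetry (q_j = q for all j) turns Σ_{j≠i} q_j into 2q, so 241 = 4q and q = 60.25.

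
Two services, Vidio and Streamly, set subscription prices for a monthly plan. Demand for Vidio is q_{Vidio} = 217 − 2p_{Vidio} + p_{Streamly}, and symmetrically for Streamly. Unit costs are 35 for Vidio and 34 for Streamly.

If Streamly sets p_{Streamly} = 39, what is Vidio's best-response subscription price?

Vidio's profit: π = (p_{Vidio} − 35)(217 − 2p_{Vidio} + p_{Streamly}).
∂π/∂p_{Vidio} = 287 − 4p_{Vidio} + p_{Streamly} = 0 ⇒ p_{Vidio} = 71.75 + 0.25p_{Streamly}.
At p_{Streamly} = 39: p_{Vidio} = 71.75 + 0.25·39 = 81.5.

81.5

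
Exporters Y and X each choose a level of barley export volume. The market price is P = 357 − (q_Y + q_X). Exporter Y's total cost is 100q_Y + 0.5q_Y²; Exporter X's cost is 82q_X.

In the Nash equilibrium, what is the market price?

195.6

Exporter Y's profit: π = q_Y(357 − (q_Y + q_X)) − 100q_Y − 0.5q_Y².
∂π/∂q_Y = 257 − 3q_Y − q_X = 0, so q_Y = 257/3 − (1/3)q_X.
For X: ∂π/∂q_X = 275 − 2q_X − q_Y = 0 ⇒ q_X = 137.5 − 0.5q_Y.
Substituting the second reaction function into the first: q_Y = 257/3 − (1/3)(137.5 − 0.5q_Y), which gives (5/6)q_Y = 239/6 ⇒ q_Y = 47.8.
Then q_X = 137.5 − 0.5·47.8 = 113.6.
Equilibrium price: P = 357 − 161.4 = 195.6.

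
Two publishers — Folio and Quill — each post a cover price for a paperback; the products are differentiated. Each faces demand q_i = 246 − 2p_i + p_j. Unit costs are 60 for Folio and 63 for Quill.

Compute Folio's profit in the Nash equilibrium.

7787.52

Folio's profit: π = (p_{Folio} − 60)(246 − 2p_{Folio} + p_{Quill}).
∂π/∂p_{Folio} = 366 − 4p_{Folio} + p_{Quill} = 0 ⇒ p_{Folio} = 91.5 + 0.25p_{Quill}.
Similarly p_{Quill} = 93 + 0.25p_{Folio}.
Substituting the second reaction function into the first: p_{Folio} = 91.5 + 0.25(93 + 0.25p_{Folio}), which gives 0.9375p_{Folio} = 114.75 ⇒ p_{Folio} = 122.4.
Then p_{Quill} = 93 + 0.25·122.4 = 123.6.
q_{Folio} = 246 − 2·122.4 + 123.6 = 124.8.
Profit = (122.4 − 60)·124.8 = 7787.52.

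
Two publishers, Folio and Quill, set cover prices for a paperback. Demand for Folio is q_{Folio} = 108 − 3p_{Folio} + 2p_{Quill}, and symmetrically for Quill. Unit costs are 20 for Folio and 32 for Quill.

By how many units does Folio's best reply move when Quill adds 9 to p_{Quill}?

Folio's profit: π = (p_{Folio} − 20)(108 − 3p_{Folio} + 2p_{Quill}).
∂π/∂p_{Folio} = 168 − 6p_{Folio} + 2p_{Quill} = 0 ⇒ p_{Folio} = 28 + (1/3)p_{Quill}.
The reaction-function slope is 1/3, so a 9-unit rise in p_{Quill} moves p_{Folio} by 1/3 × 9 = 3. Folio's best response rises — the actions are strategic complements.

3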